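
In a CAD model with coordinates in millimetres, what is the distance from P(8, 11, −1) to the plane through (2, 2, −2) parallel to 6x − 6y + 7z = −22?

1

Parallel planes share the normal n = (6, −6, 7); since (2, 2, −2) lies on the plane, its equation is 6x − 6y + 7z = -14.
Then n·(8, 11, −1) − (−14) = −11.
|n| = √(36 + 36 + 49) = 11, so the distance is |-11|/11 = 1.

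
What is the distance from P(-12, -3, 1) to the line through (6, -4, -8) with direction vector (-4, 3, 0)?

Direction vector d = (-4, 3, 0).
AP = (-18, 1, 9); AP·d = 75, |AP|² = 406, |d|² = 25.
distance² = |AP|² − (AP·d)²/|d|² = 406 − 5625/25 = 181, so the distance is √181.

√181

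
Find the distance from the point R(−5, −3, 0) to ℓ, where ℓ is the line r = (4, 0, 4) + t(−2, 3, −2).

Direction vector d = (−2, 3, −2).
AP = (−9, −3, −4), and AP × d = (18, −10, −33).
|AP × d|² = 1513 and |d|² = 17, so the distance is √(1513/17) = √89.

√89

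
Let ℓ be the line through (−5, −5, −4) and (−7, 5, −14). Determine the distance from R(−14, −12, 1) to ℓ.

A direction vector is d = (−2, 10, −10).
AP = (−9, −7, 5), and AP × d = (20, −100, −104).
|AP × d|² = 21216 and |d|² = 204, so the distance is √(21216/204) = √104 = 2√26.

2√26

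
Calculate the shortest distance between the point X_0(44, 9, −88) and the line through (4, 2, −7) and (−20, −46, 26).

√4241

A direction vector is d = (−24, −48, 33).
AP = (40, 7, −81); AP·d = -3969, |AP|² = 8210, |d|² = 3969.
distance² = |AP|² − (AP·d)²/|d|² = 8210 − 15752961/3969 = 4241, so the distance is √4241.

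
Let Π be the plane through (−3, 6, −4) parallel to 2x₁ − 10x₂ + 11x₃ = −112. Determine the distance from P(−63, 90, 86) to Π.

Parallel planes share the normal n = (2, −10, 11); since (−3, 6, −4) lies on the plane, its equation is 2x₁ − 10x₂ + 11x₃ = -110.
n = (2, −10, 11); n·P − (-110) = 30; |n| = 15; distance = 30/15 = 2.

2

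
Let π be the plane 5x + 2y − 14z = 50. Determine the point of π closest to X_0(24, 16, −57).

n = (5, 2, −14), |n|² = 225, and n·X_0 − 50 = 900.
t = 900/225 = 4, so the foot is X_0 − t·n = (24, 16, −57) − 4·(5, 2, −14) = (4, 8, −1).

(4, 8, -1)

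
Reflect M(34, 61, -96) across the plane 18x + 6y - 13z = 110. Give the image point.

With n = (18, 6, -13), the signed offset is (n·M − 110)/|n|² = 2116/529 = 4.
M' = M − 2t·n = (34, 61, -96) − 8·(18, 6, -13) = (-110, 13, 8).

(-110, 13, 8)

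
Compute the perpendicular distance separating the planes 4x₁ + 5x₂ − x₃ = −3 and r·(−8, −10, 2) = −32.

Divide the second equation by -2 to match normals: 4x₁ + 5x₂ − x₃ = 16.
With common normal n = (4, 5, −1) (|n| = √42), the distance is |(-3) − 16|/|n| = 19/√42.

19/√42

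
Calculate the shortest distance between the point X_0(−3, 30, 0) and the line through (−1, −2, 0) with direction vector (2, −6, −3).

Direction vector d = (2, −6, −3).
AP = (−2, 32, 0); AP·d = -196, |AP|² = 1028, |d|² = 49.
distance² = |AP|² − (AP·d)²/|d|² = 1028 − 38416/49 = 244, so the distance is 2√61.

2√61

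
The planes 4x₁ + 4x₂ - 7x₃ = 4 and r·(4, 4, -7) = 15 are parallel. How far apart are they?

11/9

Both planes have normal n = (4, 4, -7), |n| = 9. Any point on the first plane is at distance |15 − 4|/|n| = 11/9 from the second.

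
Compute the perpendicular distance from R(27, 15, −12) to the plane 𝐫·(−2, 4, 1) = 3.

3√21/7

Normal vector n = (−2, 4, 1), and n·(27, 15, −12) − 3 = −9.
|n| = √(4 + 16 + 1) = √21, so the distance is |-9|/√21 = 3√21/7.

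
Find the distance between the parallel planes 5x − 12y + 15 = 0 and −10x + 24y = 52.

11/13

Divide the second equation by -2 to match normals: 5x − 12y = -26.
Both planes have normal n = (5, −12, 0), |n| = 13. Any point on the first plane is at distance |(-26) − (-15)|/|n| = 11/13 from the second.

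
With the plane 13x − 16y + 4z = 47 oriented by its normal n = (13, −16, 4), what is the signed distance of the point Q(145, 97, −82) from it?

n·Q − 47 = -42.
|n| = 21, so the signed distance is -42/21 = -2.

-2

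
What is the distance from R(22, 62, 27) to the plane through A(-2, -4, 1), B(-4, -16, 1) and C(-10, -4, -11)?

26/√53

AB = (-2, -12, 0) and AC = (-8, 0, -12), so a normal is n = AB × AC = (144, -24, -96).
n = (144, -24, -96); n·P − (-288) = -624; |n| = 24√53; distance = 624/(24√53) = 26√53/53.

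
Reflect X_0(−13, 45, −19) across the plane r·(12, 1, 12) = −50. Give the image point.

(11, 47, 5)

With n = (12, 1, 12), the signed offset is (n·X_0 − (-50))/|n|² = -289/289 = -1.
X_0' = X_0 − 2t·n = (−13, 45, −19) − (-2)·(12, 1, 12) = (11, 47, 5).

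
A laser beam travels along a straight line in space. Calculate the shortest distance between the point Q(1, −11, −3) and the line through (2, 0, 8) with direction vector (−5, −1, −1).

Direction vector d = (−5, −1, −1).
AP = (−1, −11, −11), and AP × d = (0, 54, −54).
|AP × d|² = 5832 and |d|² = 27, so the distance is √(5832/27) = √216 = 6√6.

6√6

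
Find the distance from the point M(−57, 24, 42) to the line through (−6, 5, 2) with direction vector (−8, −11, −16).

√4121

Direction vector d = (−8, −11, −16).
AP = (−51, 19, 40); AP·d = -441, |AP|² = 4562, |d|² = 441.
distance² = |AP|² − (AP·d)²/|d|² = 4562 − 194481/441 = 4121, so the distance is √4121.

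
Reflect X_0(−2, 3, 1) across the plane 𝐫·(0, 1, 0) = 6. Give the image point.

(-2, 9, 1)

With n = (0, 1, 0), the signed offset is (n·X_0 − 6)/|n|² = -3/1 = -3.
X_0' = X_0 − 2t·n = (−2, 3, 1) − (-6)·(0, 1, 0) = (−2, 9, 1).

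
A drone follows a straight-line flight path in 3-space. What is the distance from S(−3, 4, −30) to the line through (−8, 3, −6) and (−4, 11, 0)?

9√6

A direction vector is d = (4, 8, 6).
AP = (5, 1, −24); AP·d = -116, |AP|² = 602, |d|² = 116.
distance² = |AP|² − (AP·d)²/|d|² = 602 − 13456/116 = 486, so the distance is 9√6.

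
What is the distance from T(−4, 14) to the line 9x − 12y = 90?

98/5

The normal to the line is n = (9, −12) with |n| = 15.
|n·T − 90| = |-204 − 90| = 294, so the distance is 294/15 = 98/5.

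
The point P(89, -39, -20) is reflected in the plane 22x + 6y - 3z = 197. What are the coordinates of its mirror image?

(-43, -75, -2)

With n = (22, 6, -3), the signed offset is (n·P − 197)/|n|² = 1587/529 = 3.
P' = P − 2t·n = (89, -39, -20) − 6·(22, 6, -3) = (-43, -75, -2).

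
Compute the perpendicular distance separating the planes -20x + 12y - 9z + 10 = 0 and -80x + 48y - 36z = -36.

1/25

Divide the second equation by 4 to match normals: -20x + 12y - 9z = -9.
With common normal n = (-20, 12, -9) (|n| = 25), the distance is |(-10) − (-9)|/|n| = 1/25.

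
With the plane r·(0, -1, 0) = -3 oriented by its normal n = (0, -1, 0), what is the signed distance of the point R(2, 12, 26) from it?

-9

n·R − (-3) = -9.
|n| = 1, so the signed distance is -9/1 = -9.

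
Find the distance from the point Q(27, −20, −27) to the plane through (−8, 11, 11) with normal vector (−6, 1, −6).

13√73/73

The plane has equation n·(r − (−8, 11, 11)) = 0, i.e. n·r = -7.
d = |(-6)·27 + 1·(-20) + (-6)·(-27) − (-7)| / √(36 + 1 + 36) = |-13| / √73 = 13/√73.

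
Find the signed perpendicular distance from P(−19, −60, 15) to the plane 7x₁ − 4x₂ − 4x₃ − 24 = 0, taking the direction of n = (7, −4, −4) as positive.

23/9

n·P − 24 = 23.
|n| = 9, so the signed distance is 23/9.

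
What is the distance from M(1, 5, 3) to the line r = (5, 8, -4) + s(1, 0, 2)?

3√6

Direction vector d = (1, 0, 2).
AP = (-4, -3, 7); AP·d = 10, |AP|² = 74, |d|² = 5.
distance² = |AP|² − (AP·d)²/|d|² = 74 − 100/5 = 54, so the distance is 3√6.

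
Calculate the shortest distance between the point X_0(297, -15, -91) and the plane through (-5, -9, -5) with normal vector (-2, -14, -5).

6

The plane has equation n·(r − (-5, -9, -5)) = 0, i.e. n·r = 161.
Then n·(297, -15, -91) - 161 = -90.
|n| = √(4 + 196 + 25) = 15, so the distance is |-90|/15 = 6.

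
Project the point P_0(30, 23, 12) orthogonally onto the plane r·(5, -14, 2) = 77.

(35, 9, 14)

The perpendicular from P_0 has direction n = (5, -14, 2): r = (30, 23, 12) + t(5, -14, 2).
Substitute into the plane: n·(P_0 + tn) = 77 gives -148 + 225t = 77, so t = 1.
Foot = (30, 23, 12) + 1·(5, -14, 2) = (35, 9, 14).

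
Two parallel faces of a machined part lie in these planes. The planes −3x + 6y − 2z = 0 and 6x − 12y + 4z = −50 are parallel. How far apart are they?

25/7

Divide the second equation by -2 to match normals: −3x + 6y − 2z = 25.
With common normal n = (−3, 6, −2) (|n| = 7), the distance is |0 − 25|/|n| = 25/7.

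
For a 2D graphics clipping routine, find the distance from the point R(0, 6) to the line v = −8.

14

The normal to the line is n = (0, 1) with |n| = 1.
|n·R − (-8)| = |6 − (-8)| = 14, so the distance is 14/1 = 14.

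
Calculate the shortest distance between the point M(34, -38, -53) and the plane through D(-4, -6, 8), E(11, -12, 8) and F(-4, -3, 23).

DE = (15, -6, 0) and DF = (0, 3, 15), so a normal is n = DE × DF = (-90, -225, 45).
Then n·(34, -38, -53) - 2070 = 1035.
|n| = √(8100 + 50625 + 2025) = 45√30, so the distance is |1035|/(45√30) = 23√30/30.

23√30/30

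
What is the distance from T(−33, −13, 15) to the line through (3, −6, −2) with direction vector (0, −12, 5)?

Direction vector d = (0, −12, 5).
AP = (−36, −7, 17); AP·d = 169, |AP|² = 1634, |d|² = 169.
distance² = |AP|² − (AP·d)²/|d|² = 1634 − 28561/169 = 1465, so the distance is √1465.

√1465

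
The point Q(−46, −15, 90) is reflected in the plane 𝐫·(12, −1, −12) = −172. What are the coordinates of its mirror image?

(74, -25, -30)

With n = (12, −1, −12), the signed offset is (n·Q − (-172))/|n|² = -1445/289 = -5.
Q' = Q − 2t·n = (−46, −15, 90) − (-10)·(12, −1, −12) = (74, −25, −30).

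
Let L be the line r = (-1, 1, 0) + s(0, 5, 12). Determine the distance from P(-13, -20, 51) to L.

Direction vector d = (0, 5, 12).
AP = (-12, -21, 51); AP·d = 507, |AP|² = 3186, |d|² = 169.
distance² = |AP|² − (AP·d)²/|d|² = 3186 − 257049/169 = 1665, so the distance is 3√185.

3√185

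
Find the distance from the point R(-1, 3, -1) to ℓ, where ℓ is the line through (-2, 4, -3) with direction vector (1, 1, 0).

Direction vector d = (1, 1, 0).
AP = (1, -1, 2); AP·d = 0, |AP|² = 6, |d|² = 2.
distance² = |AP|² − (AP·d)²/|d|² = 6 − 0/2 = 6, so the distance is √6.

√6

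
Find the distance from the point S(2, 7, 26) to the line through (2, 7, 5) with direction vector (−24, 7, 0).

Direction vector d = (−24, 7, 0).
AP = (0, 0, 21), and AP × d = (−147, −504, 0).
|AP × d|² = 275625 and |d|² = 625, so the distance is √(275625/625) = √441 = 21.

21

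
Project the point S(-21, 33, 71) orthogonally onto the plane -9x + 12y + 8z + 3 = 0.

The perpendicular from S has direction n = (-9, 12, 8): r = (-21, 33, 71) + μ(-9, 12, 8).
Substitute into the plane: n·(S + μn) = -3 gives 1153 + 289μ = -3, so μ = -4.
Foot = (-21, 33, 71) + (-4)·(-9, 12, 8) = (15, -15, 39).

(15, -15, 39)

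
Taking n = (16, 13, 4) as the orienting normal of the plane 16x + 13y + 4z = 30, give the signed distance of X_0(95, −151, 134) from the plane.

n·X_0 − 30 = 63.
|n| = 21, so the signed distance is 63/21 = 3.

3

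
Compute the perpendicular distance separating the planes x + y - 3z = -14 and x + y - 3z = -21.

With common normal n = (1, 1, -3) (|n| = √11), the distance is |(-14) − (-21)|/|n| = 7/√11.

7/√11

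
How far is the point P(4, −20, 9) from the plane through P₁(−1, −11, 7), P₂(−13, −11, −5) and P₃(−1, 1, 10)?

√33/11

P₁P₂ = (−12, 0, −12) and P₁P₃ = (0, 12, 3), so a normal is n = P₁P₂ × P₁P₃ = (144, 36, −144).
Then n·(4, −20, 9) − (−1548) = 108.
|n| = √(20736 + 1296 + 20736) = 36√33, so the distance is |108|/(36√33) = √33/11.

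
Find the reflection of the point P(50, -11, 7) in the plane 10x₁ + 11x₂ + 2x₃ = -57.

(10, -55, -1)

With n = (10, 11, 2), the signed offset is (n·P − (-57))/|n|² = 450/225 = 2.
P' = P − 2t·n = (50, -11, 7) − 4·(10, 11, 2) = (10, -55, -1).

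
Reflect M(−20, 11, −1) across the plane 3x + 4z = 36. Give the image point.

n = (3, 0, 4), |n|² = 25, n·M − 36 = -100, so t = -100/25 = -4.
Foot F = M − (-4)·n = (−8, 11, 15); the reflection is 2F − M = (4, 11, 31).

(4, 11, 31)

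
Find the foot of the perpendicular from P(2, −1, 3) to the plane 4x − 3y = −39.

(-6, 5, 3)

n = (4, −3, 0), |n|² = 25, and n·P − (-39) = 50.
t = 50/25 = 2, so the foot is P − t·n = (2, −1, 3) − 2·(4, −3, 0) = (−6, 5, 3).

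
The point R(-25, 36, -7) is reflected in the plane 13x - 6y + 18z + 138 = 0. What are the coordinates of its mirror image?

(1, 24, 29)

With n = (13, -6, 18), the signed offset is (n·R − (-138))/|n|² = -529/529 = -1.
R' = R − 2t·n = (-25, 36, -7) − (-2)·(13, -6, 18) = (1, 24, 29).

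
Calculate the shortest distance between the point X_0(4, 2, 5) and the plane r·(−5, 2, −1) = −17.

d = |(-5)·4 + 2·2 + (-1)·5 − (-17)| / √(25 + 4 + 1) = |-4| / √30 = 2√30/15.

2√30/15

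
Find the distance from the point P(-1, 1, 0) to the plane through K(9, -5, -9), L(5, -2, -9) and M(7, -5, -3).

3√26/26

KL = (-4, 3, 0) and KM = (-2, 0, 6), so a normal is n = KL × KM = (18, 24, 6).
n = (18, 24, 6); n·P − (-12) = 18; |n| = 6√26; distance = 18/(6√26) = 3/√26.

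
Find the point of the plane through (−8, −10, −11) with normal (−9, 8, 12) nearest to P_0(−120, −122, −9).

(-1968/17, -2138/17, -249/17)

The perpendicular from P_0 has direction n = (−9, 8, 12): r = (−120, −122, −9) + λ(−9, 8, 12).
Substitute into the plane: n·(P_0 + λn) = -140 gives -4 + 289λ = -140, so λ = -8/17.
Foot = (−120, −122, −9) + (-8/17)·(−9, 8, 12) = (−1968/17, −2138/17, −249/17).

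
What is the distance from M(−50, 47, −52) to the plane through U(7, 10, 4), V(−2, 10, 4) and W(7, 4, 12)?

UV = (−9, 0, 0) and UW = (0, −6, 8), so a normal is n = UV × UW = (0, 72, 54).
n = (0, 72, 54); n·P − 936 = -360; |n| = 90; distance = 360/90 = 4.

4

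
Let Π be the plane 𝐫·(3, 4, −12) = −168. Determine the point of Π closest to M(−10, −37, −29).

The perpendicular from M has direction n = (3, 4, −12): r = (−10, −37, −29) + μ(3, 4, −12).
Substitute into the plane: n·(M + μn) = -168 gives 170 + 169μ = -168, so μ = -2.
Foot = (−10, −37, −29) + (-2)·(3, 4, −12) = (−16, −45, −5).

(-16, -45, -5)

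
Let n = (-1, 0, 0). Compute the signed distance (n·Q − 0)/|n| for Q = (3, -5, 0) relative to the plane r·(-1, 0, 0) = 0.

n·Q − 0 = -3.
|n| = 1, so the signed distance is -3/1 = -3.

-3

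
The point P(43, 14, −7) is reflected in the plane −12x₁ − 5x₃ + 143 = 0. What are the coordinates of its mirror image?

(-5, 14, -27)

n = (−12, 0, −5), |n|² = 169, n·P − (-143) = -338, so t = -338/169 = -2.
Foot F = P − (-2)·n = (19, 14, −17); the reflection is 2F − P = (−5, 14, −27).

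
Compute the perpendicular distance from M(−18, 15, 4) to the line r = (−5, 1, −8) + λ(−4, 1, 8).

Direction vector d = (−4, 1, 8).
AP = (−13, 14, 12), and AP × d = (100, 56, 43).
|AP × d|² = 14985 and |d|² = 81, so the distance is √(14985/81) = √185.

√185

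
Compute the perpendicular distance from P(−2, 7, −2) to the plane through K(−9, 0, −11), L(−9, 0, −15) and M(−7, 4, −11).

7√5/5

KL = (0, 0, −4) and KM = (2, 4, 0), so a normal is n = KL × KM = (16, −8, 0).
n = (16, −8, 0); n·P − (-144) = 56; |n| = 8√5; distance = 56/(8√5) = 7√5/5.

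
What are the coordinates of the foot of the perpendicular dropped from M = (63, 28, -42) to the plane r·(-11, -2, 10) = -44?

n = (-11, -2, 10), |n|² = 225, and n·M − (-44) = -1125.
t = -1125/225 = -5, so the foot is M − t·n = (63, 28, -42) − (-5)·(-11, -2, 10) = (8, 18, 8).

(8, 18, 8)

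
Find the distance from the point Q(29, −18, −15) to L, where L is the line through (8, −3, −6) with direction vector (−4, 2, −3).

9√6

Direction vector d = (−4, 2, −3).
AP = (21, −15, −9); AP·d = -87, |AP|² = 747, |d|² = 29.
distance² = |AP|² − (AP·d)²/|d|² = 747 − 7569/29 = 486, so the distance is 9√6.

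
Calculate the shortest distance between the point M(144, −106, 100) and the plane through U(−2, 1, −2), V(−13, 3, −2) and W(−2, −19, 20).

9

UV = (−11, 2, 0) and UW = (0, −20, 22), so a normal is n = UV × UW = (44, 242, 220).
d = |44·144 + 242·(-106) + 220·100 − (-286)| / √(1936 + 58564 + 48400) = |2970| / 330 = 9.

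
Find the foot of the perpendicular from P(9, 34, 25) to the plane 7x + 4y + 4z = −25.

(-19, 18, 9)

The perpendicular from P has direction n = (7, 4, 4): r = (9, 34, 25) + μ(7, 4, 4).
Substitute into the plane: n·(P + μn) = -25 gives 299 + 81μ = -25, so μ = -4.
Foot = (9, 34, 25) + (-4)·(7, 4, 4) = (−19, 18, 9).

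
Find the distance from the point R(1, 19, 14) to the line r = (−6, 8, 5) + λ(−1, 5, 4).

Direction vector d = (−1, 5, 4).
AP = (7, 11, 9); AP·d = 84, |AP|² = 251, |d|² = 42.
distance² = |AP|² − (AP·d)²/|d|² = 251 − 7056/42 = 83, so the distance is √83.

√83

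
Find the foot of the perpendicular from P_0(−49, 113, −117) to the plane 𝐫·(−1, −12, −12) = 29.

n = (−1, −12, −12), |n|² = 289, and n·P_0 − 29 = 68.
t = 68/289 = 4/17, so the foot is P_0 − t·n = (−49, 113, −117) − (4/17)·(−1, −12, −12) = (−829/17, 1969/17, −1941/17).

(-829/17, 1969/17, -1941/17)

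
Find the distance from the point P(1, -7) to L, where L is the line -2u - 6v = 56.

8/√10

The normal to the line is n = (-2, -6) with |n| = 2√10.
|n·P − 56| = |40 − 56| = 16, so the distance is 16/(2√10) = 8/√10.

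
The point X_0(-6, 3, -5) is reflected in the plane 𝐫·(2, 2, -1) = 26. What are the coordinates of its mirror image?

n = (2, 2, -1), |n|² = 9, n·X_0 − 26 = -27, so t = -27/9 = -3.
Foot F = X_0 − (-3)·n = (0, 9, -8); the reflection is 2F − X_0 = (6, 15, -11).

(6, 15, -11)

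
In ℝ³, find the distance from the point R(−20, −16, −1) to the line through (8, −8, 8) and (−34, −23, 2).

√29

A direction vector is d = (−42, −15, −6).
AP = (−28, −8, −9); AP·d = 1350, |AP|² = 929, |d|² = 2025.
distance² = |AP|² − (AP·d)²/|d|² = 929 − 1822500/2025 = 29, so the distance is √29.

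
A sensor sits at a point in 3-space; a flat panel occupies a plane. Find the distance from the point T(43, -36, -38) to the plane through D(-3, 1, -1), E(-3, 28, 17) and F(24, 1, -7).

19/11

DE = (0, 27, 18) and DF = (27, 0, -6), so a normal is n = DE × DF = (-162, 486, -729).
n = (-162, 486, -729); n·P − 1701 = 1539; |n| = 891; distance = 1539/891 = 19/11.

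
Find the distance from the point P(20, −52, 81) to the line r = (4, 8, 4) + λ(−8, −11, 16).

Direction vector d = (−8, −11, 16).
AP = (16, −60, 77), and AP × d = (−113, −872, −656).
|AP × d|² = 1203489 and |d|² = 441, so the distance is √(1203489/441) = √2729.

√2729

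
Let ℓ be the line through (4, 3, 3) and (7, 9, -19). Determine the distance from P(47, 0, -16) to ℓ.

A direction vector is d = (3, 6, -22).
AP = (43, -3, -19); AP·d = 529, |AP|² = 2219, |d|² = 529.
distance² = |AP|² − (AP·d)²/|d|² = 2219 − 279841/529 = 1690, so the distance is 13√10.

13√10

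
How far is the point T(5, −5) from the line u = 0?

5

The normal to the line is n = (1, 0) with |n| = 1.
|n·T − 0| = |5 − 0| = 5, so the distance is 5/1 = 5.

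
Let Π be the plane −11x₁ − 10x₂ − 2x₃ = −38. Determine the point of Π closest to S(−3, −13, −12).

The perpendicular from S has direction n = (−11, −10, −2): r = (−3, −13, −12) + μ(−11, −10, −2).
Substitute into the plane: n·(S + μn) = -38 gives 187 + 225μ = -38, so μ = -1.
Foot = (−3, −13, −12) + (-1)·(−11, −10, −2) = (8, −3, −10).

(8, -3, -10)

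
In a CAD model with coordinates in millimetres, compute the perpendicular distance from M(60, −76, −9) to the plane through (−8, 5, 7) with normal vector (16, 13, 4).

29/21

The plane has equation n·(r − (−8, 5, 7)) = 0, i.e. n·r = -35.
n = (16, 13, 4); n·P − (-35) = -29; |n| = 21; distance = 29/21.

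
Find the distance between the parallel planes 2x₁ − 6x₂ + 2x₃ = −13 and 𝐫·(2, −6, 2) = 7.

With common normal n = (2, −6, 2) (|n| = 2√11), the distance is |(-13) − 7|/|n| = 20/(2√11) = 10√11/11.

10/√11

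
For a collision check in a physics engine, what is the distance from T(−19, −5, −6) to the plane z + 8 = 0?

2

Normal vector n = (0, 0, 1), and n·(−19, −5, −6) − (−8) = 2.
|n| = √(0 + 0 + 1) = 1, so the distance is |2|/1 = 2.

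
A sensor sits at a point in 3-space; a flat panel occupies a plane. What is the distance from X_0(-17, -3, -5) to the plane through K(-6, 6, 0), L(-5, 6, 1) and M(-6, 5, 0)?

KL = (1, 0, 1) and KM = (0, -1, 0), so a normal is n = KL × KM = (1, 0, -1).
Then n·(-17, -3, -5) - (-6) = -6.
|n| = √(1 + 0 + 1) = √2, so the distance is |-6|/√2 = 3√2.

3√2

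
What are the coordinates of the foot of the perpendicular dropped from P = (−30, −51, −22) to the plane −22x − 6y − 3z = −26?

(14, -39, -16)

The perpendicular from P has direction n = (−22, −6, −3): r = (−30, −51, −22) + t(−22, −6, −3).
Substitute into the plane: n·(P + tn) = -26 gives 1032 + 529t = -26, so t = -2.
Foot = (−30, −51, −22) + (-2)·(−22, −6, −3) = (14, −39, −16).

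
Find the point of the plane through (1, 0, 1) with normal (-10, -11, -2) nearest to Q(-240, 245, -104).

(-730/3, 724/3, -314/3)

n = (-10, -11, -2), |n|² = 225, and n·Q − (-12) = -75.
t = -75/225 = -1/3, so the foot is Q − t·n = (-240, 245, -104) − (-1/3)·(-10, -11, -2) = (-730/3, 724/3, -314/3).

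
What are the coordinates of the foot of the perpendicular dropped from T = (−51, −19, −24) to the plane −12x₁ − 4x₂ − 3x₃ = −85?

n = (−12, −4, −3), |n|² = 169, and n·T − (-85) = 845.
t = 845/169 = 5, so the foot is T − t·n = (−51, −19, −24) − 5·(−12, −4, −3) = (9, 1, −9).

(9, 1, -9)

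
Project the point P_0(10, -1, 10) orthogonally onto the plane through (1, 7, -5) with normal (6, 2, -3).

n = (6, 2, -3), |n|² = 49, and n·P_0 − 35 = -7.
t = -7/49 = -1/7, so the foot is P_0 − t·n = (10, -1, 10) − (-1/7)·(6, 2, -3) = (76/7, -5/7, 67/7).

(76/7, -5/7, 67/7)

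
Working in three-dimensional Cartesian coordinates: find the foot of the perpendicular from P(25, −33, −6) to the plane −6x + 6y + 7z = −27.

n = (−6, 6, 7), |n|² = 121, and n·P − (-27) = -363.
t = -363/121 = -3, so the foot is P − t·n = (25, −33, −6) − (-3)·(−6, 6, 7) = (7, −15, 15).

(7, -15, 15)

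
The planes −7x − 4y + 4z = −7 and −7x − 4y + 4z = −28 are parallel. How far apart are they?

7/3

Both planes have normal n = (−7, −4, 4), |n| = 9. Any point on the first plane is at distance |(-28) − (-7)|/|n| = 21/9 = 7/3 from the second.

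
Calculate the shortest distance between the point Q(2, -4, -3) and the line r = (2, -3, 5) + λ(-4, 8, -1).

Direction vector d = (-4, 8, -1).
AP = (0, -1, -8); AP·d = 0, |AP|² = 65, |d|² = 81.
distance² = |AP|² − (AP·d)²/|d|² = 65 − 0/81 = 65, so the distance is √65.

√65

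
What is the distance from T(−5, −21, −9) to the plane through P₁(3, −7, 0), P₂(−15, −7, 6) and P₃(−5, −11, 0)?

P₁P₂ = (−18, 0, 6) and P₁P₃ = (−8, −4, 0), so a normal is n = P₁P₂ × P₁P₃ = (24, −48, 72).
Then n·(−5, −21, −9) − 408 = −168.
|n| = √(576 + 2304 + 5184) = 24√14, so the distance is |-168|/(24√14) = √14/2.

7/√14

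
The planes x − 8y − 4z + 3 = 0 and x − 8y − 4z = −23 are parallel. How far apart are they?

20/9

Both planes have normal n = (1, −8, −4), |n| = 9. Any point on the first plane is at distance |(-23) − (-3)|/|n| = 20/9 from the second.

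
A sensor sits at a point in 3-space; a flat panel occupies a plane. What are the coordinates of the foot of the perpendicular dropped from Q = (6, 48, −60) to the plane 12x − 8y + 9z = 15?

n = (12, −8, 9), |n|² = 289, and n·Q − 15 = -867.
t = -867/289 = -3, so the foot is Q − t·n = (6, 48, −60) − (-3)·(12, −8, 9) = (42, 24, −33).

(42, 24, -33)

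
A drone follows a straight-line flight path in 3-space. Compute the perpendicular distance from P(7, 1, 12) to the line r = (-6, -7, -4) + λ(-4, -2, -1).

Direction vector d = (-4, -2, -1).
AP = (13, 8, 16); AP·d = -84, |AP|² = 489, |d|² = 21.
distance² = |AP|² − (AP·d)²/|d|² = 489 − 7056/21 = 153, so the distance is 3√17.

3√17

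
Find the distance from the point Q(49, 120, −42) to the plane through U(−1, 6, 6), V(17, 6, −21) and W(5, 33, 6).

6

UV = (18, 0, −27) and UW = (6, 27, 0), so a normal is n = UV × UW = (729, −162, 486).
Then n·(49, 120, −42) − 1215 = −5346.
|n| = √(531441 + 26244 + 236196) = 891, so the distance is |-5346|/891 = 6.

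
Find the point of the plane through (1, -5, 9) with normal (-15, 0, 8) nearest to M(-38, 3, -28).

The perpendicular from M has direction n = (-15, 0, 8): r = (-38, 3, -28) + t(-15, 0, 8).
Substitute into the plane: n·(M + tn) = 57 gives 346 + 289t = 57, so t = -1.
Foot = (-38, 3, -28) + (-1)·(-15, 0, 8) = (-23, 3, -36).

(-23, 3, -36)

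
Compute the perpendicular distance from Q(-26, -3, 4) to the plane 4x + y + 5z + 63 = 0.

4√42/7

Normal vector n = (4, 1, 5), and n·(-26, -3, 4) - (-63) = -24.
|n| = √(16 + 1 + 25) = √42, so the distance is |-24|/√42 = 24/√42.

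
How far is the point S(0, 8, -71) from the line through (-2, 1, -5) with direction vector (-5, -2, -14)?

Direction vector d = (-5, -2, -14).
AP = (2, 7, -66); AP·d = 900, |AP|² = 4409, |d|² = 225.
distance² = |AP|² − (AP·d)²/|d|² = 4409 − 810000/225 = 809, so the distance is √809.

√809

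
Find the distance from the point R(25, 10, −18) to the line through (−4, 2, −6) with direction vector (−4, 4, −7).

Direction vector d = (−4, 4, −7).
AP = (29, 8, −12); AP·d = 0, |AP|² = 1049, |d|² = 81.
distance² = |AP|² − (AP·d)²/|d|² = 1049 − 0/81 = 1049, so the distance is √1049.

√1049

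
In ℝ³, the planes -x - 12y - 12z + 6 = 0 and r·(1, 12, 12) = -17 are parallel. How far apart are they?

Divide the second equation by -1 to match normals: -x - 12y - 12z = 17.
With common normal n = (-1, -12, -12) (|n| = 17), the distance is |(-6) − 17|/|n| = 23/17.

23/17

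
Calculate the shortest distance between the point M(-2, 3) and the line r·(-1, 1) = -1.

3√2

The normal to the line is n = (-1, 1) with |n| = √2.
|n·M − (-1)| = |5 − (-1)| = 6, so the distance is 6/√2 = 3√2.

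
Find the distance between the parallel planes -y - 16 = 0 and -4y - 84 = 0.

Divide the second equation by 4 to match normals: -y = 21.
With common normal n = (0, -1, 0) (|n| = 1), the distance is |16 − 21|/|n| = 5/1 = 5.

5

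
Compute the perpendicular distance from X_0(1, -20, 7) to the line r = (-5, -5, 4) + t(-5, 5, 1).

√66

Direction vector d = (-5, 5, 1).
AP = (6, -15, 3), and AP × d = (-30, -21, -45).
|AP × d|² = 3366 and |d|² = 51, so the distance is √(3366/51) = √66.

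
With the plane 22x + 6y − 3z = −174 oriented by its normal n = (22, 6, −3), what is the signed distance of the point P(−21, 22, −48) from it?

n·P − (-174) = -12.
|n| = 23, so the signed distance is -12/23.

-12/23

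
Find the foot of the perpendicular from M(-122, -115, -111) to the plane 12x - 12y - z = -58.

n = (12, -12, -1), |n|² = 289, and n·M − (-58) = 85.
t = 85/289 = 5/17, so the foot is M − t·n = (-122, -115, -111) − (5/17)·(12, -12, -1) = (-2134/17, -1895/17, -1882/17).

(-2134/17, -1895/17, -1882/17)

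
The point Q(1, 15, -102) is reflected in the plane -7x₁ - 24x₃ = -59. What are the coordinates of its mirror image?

n = (-7, 0, -24), |n|² = 625, n·Q − (-59) = 2500, so t = 2500/625 = 4.
Foot F = Q − 4·n = (29, 15, -6); the reflection is 2F − Q = (57, 15, 90).

(57, 15, 90)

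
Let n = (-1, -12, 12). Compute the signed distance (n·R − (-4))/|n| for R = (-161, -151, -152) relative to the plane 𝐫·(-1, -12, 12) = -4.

9

n·R − (-4) = 153.
|n| = 17, so the signed distance is 153/17 = 9.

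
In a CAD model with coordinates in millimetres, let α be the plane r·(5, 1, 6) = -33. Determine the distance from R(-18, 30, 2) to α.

n = (5, 1, 6); n·P − (-33) = -15; |n| = √62; distance = 15/√62 = 15√62/62.

15/√62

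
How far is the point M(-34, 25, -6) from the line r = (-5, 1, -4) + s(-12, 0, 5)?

Direction vector d = (-12, 0, 5).
AP = (-29, 24, -2), and AP × d = (120, 169, 288).
|AP × d|² = 125905 and |d|² = 169, so the distance is √(125905/169) = √745.

√745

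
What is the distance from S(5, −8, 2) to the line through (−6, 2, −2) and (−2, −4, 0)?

A direction vector is d = (4, −6, 2).
AP = (11, −10, 4), and AP × d = (4, −6, −26).
|AP × d|² = 728 and |d|² = 56, so the distance is √(728/56) = √13.

√13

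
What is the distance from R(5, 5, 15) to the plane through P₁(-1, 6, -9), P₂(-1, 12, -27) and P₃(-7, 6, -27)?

3√19/19

P₁P₂ = (0, 6, -18) and P₁P₃ = (-6, 0, -18), so a normal is n = P₁P₂ × P₁P₃ = (-108, 108, 36).
Then n·(5, 5, 15) - 432 = 108.
|n| = √(11664 + 11664 + 1296) = 36√19, so the distance is |108|/(36√19) = 3/√19.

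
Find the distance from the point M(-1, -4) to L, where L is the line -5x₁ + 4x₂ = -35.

24√41/41

d = |(-5)·(-1) + 4·(-4) − (-35)| / √(25 + 16) = |24|/√41 = 24√41/41.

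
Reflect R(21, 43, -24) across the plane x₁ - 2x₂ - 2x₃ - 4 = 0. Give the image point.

With n = (1, -2, -2), the signed offset is (n·R − 4)/|n|² = -21/9 = -7/3.
R' = R − 2t·n = (21, 43, -24) − (-14/3)·(1, -2, -2) = (77/3, 101/3, -100/3).

(77/3, 101/3, -100/3)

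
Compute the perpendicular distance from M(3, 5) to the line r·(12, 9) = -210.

d = |12·3 + 9·5 − (-210)| / √(144 + 81) = |291|/15 = 97/5.

97/5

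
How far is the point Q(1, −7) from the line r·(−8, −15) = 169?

72/17

The normal to the line is n = (−8, −15) with |n| = 17.
|n·Q − 169| = |97 − 169| = 72, so the distance is 72/17.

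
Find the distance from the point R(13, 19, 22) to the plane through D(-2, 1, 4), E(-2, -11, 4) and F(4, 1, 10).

DE = (0, -12, 0) and DF = (6, 0, 6), so a normal is n = DE × DF = (-72, 0, 72).
Then n·(13, 19, 22) - 432 = 216.
|n| = √(5184 + 0 + 5184) = 72√2, so the distance is |216|/(72√2) = 3/√2.

3/√2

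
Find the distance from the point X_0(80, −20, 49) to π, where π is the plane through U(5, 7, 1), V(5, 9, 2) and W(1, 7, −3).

9

UV = (0, 2, 1) and UW = (−4, 0, −4), so a normal is n = UV × UW = (−8, −4, 8).
Then n·(80, −20, 49) − (−60) = −108.
|n| = √(64 + 16 + 64) = 12, so the distance is |-108|/12 = 9.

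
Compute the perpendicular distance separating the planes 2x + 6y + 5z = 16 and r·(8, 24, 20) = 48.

4/√65

Divide the second equation by 4 to match normals: 2x + 6y + 5z = 12.
With common normal n = (2, 6, 5) (|n| = √65), the distance is |16 − 12|/|n| = 4/√65.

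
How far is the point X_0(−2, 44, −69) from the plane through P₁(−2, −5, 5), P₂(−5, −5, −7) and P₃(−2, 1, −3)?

P₁P₂ = (−3, 0, −12) and P₁P₃ = (0, 6, −8), so a normal is n = P₁P₂ × P₁P₃ = (72, −24, −18).
d = |72·(-2) + (-24)·44 + (-18)·(-69) − (-114)| / √(5184 + 576 + 324) = |156| / 78 = 2.

2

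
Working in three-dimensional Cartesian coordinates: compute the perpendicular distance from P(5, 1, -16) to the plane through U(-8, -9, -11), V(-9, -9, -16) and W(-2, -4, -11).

UV = (-1, 0, -5) and UW = (6, 5, 0), so a normal is n = UV × UW = (25, -30, -5).
d = |25·5 + (-30)·1 + (-5)·(-16) − 125| / √(625 + 900 + 25) = |50| / (5√62) = 5√62/31.

10/√62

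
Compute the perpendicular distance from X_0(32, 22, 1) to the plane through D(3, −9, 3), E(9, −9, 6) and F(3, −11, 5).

DE = (6, 0, 3) and DF = (0, −2, 2), so a normal is n = DE × DF = (6, −12, −12).
n = (6, −12, −12); n·P − 90 = -174; |n| = 18; distance = 174/18 = 29/3.

29/3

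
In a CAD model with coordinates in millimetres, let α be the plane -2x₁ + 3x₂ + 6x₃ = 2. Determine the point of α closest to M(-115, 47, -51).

(-787/7, 302/7, -411/7)

n = (-2, 3, 6), |n|² = 49, and n·M − 2 = 63.
t = 63/49 = 9/7, so the foot is M − t·n = (-115, 47, -51) − (9/7)·(-2, 3, 6) = (-787/7, 302/7, -411/7).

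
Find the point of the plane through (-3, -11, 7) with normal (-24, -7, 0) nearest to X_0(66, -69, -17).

n = (-24, -7, 0), |n|² = 625, and n·X_0 − 149 = -1250.
t = -1250/625 = -2, so the foot is X_0 − t·n = (66, -69, -17) − (-2)·(-24, -7, 0) = (18, -83, -17).

(18, -83, -17)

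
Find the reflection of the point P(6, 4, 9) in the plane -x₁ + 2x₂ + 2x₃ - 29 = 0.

(4, 8, 13)

n = (-1, 2, 2), |n|² = 9, n·P − 29 = -9, so t = -9/9 = -1.
Foot F = P − (-1)·n = (5, 6, 11); the reflection is 2F − P = (4, 8, 13).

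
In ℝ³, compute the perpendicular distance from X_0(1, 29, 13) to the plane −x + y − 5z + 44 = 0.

7/(3√3)

d = |(-1)·1 + 1·29 + (-5)·13 − (-44)| / √(1 + 1 + 25) = |7| / (3√3) = 7/(3√3).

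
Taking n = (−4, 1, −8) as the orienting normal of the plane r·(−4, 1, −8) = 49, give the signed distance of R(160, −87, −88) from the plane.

-8

n·R − 49 = -72.
|n| = 9, so the signed distance is -72/9 = -8.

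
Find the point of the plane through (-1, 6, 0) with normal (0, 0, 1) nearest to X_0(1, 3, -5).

(1, 3, 0)

n = (0, 0, 1), |n|² = 1, and n·X_0 − 0 = -5.
t = -5/1 = -5, so the foot is X_0 − t·n = (1, 3, -5) − (-5)·(0, 0, 1) = (1, 3, 0).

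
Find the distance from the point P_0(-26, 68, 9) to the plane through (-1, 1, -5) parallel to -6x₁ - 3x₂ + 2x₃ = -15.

23/7

Parallel planes share the normal n = (-6, -3, 2); since (-1, 1, -5) lies on the plane, its equation is -6x₁ - 3x₂ + 2x₃ = -7.
n = (-6, -3, 2); n·P − (-7) = -23; |n| = 7; distance = 23/7.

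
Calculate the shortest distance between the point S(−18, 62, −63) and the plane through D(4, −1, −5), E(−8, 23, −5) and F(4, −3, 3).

2

DE = (−12, 24, 0) and DF = (0, −2, 8), so a normal is n = DE × DF = (192, 96, 24).
d = |192·(-18) + 96·62 + 24·(-63) − 552| / √(36864 + 9216 + 576) = |432| / 216 = 2.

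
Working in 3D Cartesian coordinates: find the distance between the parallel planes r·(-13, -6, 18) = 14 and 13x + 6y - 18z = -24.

Divide the second equation by -1 to match normals: -13x - 6y + 18z = 24.
Both planes have normal n = (-13, -6, 18), |n| = 23. Any point on the first plane is at distance |24 − 14|/|n| = 10/23 from the second.

10/23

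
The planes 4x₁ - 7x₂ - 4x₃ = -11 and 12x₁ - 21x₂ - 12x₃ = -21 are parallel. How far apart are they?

Divide the second equation by 3 to match normals: 4x₁ - 7x₂ - 4x₃ = -7.
Both planes have normal n = (4, -7, -4), |n| = 9. Any point on the first plane is at distance |(-7) − (-11)|/|n| = 4/9 from the second.

4/9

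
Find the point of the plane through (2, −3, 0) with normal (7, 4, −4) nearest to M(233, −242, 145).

n = (7, 4, −4), |n|² = 81, and n·M − 2 = 81.
t = 81/81 = 1, so the foot is M − t·n = (233, −242, 145) − 1·(7, 4, −4) = (226, −246, 149).

(226, -246, 149)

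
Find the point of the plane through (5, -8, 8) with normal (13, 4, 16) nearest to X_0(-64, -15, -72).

n = (13, 4, 16), |n|² = 441, and n·X_0 − 161 = -2205.
t = -2205/441 = -5, so the foot is X_0 − t·n = (-64, -15, -72) − (-5)·(13, 4, 16) = (1, 5, 8).

(1, 5, 8)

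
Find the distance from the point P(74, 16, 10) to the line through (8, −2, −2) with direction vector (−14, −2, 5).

6√34

Direction vector d = (−14, −2, 5).
AP = (66, 18, 12), and AP × d = (114, −498, 120).
|AP × d|² = 275400 and |d|² = 225, so the distance is √(275400/225) = √1224 = 6√34.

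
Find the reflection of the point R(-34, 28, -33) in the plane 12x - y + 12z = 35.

With n = (12, -1, 12), the signed offset is (n·R − 35)/|n|² = -867/289 = -3.
R' = R − 2t·n = (-34, 28, -33) − (-6)·(12, -1, 12) = (38, 22, 39).

(38, 22, 39)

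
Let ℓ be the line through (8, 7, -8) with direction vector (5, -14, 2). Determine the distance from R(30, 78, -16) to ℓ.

Direction vector d = (5, -14, 2).
AP = (22, 71, -8), and AP × d = (30, -84, -663).
|AP × d|² = 447525 and |d|² = 225, so the distance is √(447525/225) = √1989 = 3√221.

3√221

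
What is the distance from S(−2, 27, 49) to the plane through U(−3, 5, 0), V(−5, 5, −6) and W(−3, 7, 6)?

UV = (−2, 0, −6) and UW = (0, 2, 6), so a normal is n = UV × UW = (12, 12, −4).
Then n·(−2, 27, 49) − 24 = 80.
|n| = √(144 + 144 + 16) = 4√19, so the distance is |80|/(4√19) = 20√19/19.

20√19/19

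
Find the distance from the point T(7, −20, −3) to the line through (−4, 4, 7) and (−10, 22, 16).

√13

A direction vector is d = (−6, 18, 9).
AP = (11, −24, −10), and AP × d = (−36, −39, 54).
|AP × d|² = 5733 and |d|² = 441, so the distance is √(5733/441) = √13.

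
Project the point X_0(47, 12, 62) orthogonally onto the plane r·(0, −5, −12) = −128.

n = (0, −5, −12), |n|² = 169, and n·X_0 − (-128) = -676.
t = -676/169 = -4, so the foot is X_0 − t·n = (47, 12, 62) − (-4)·(0, −5, −12) = (47, −8, 14).

(47, -8, 14)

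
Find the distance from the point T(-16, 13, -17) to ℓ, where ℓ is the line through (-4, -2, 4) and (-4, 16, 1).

3√53

A direction vector is d = (0, 18, -3).
AP = (-12, 15, -21), and AP × d = (333, -36, -216).
|AP × d|² = 158841 and |d|² = 333, so the distance is √(158841/333) = √477 = 3√53.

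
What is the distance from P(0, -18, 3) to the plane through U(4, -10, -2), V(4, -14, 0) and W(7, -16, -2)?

UV = (0, -4, 2) and UW = (3, -6, 0), so a normal is n = UV × UW = (12, 6, 12).
Then n·(0, -18, 3) - (-36) = -36.
|n| = √(144 + 36 + 144) = 18, so the distance is |-36|/18 = 2.

2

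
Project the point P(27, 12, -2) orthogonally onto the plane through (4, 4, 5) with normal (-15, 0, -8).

The perpendicular from P has direction n = (-15, 0, -8): r = (27, 12, -2) + λ(-15, 0, -8).
Substitute into the plane: n·(P + λn) = -100 gives -389 + 289λ = -100, so λ = 1.
Foot = (27, 12, -2) + 1·(-15, 0, -8) = (12, 12, -10).

(12, 12, -10)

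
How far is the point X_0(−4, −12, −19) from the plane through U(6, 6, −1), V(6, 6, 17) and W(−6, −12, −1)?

UV = (0, 0, 18) and UW = (−12, −18, 0), so a normal is n = UV × UW = (324, −216, 0).
d = |324·(-4) + (-216)·(-12) − 648| / √(104976 + 46656 + 0) = |648| / (108√13) = 6/√13.

6/√13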